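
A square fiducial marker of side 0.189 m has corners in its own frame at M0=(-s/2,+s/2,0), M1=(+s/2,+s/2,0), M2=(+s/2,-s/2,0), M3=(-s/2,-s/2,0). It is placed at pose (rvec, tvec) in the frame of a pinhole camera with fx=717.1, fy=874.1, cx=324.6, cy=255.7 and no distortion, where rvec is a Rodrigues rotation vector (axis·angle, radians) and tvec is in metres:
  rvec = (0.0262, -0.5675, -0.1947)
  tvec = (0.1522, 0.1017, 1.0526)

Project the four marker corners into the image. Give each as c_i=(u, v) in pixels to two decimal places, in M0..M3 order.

Intrinsics K: fx=717.1, fy=874.1, cx=324.6, cy=255.7
Marker side s = 0.189 m; corners in marker frame (Z=0):
  M0 = (-0.0945, +0.0945, 0)
  M1 = (+0.0945, +0.0945, 0)
  M2 = (+0.0945, -0.0945, 0)
  M3 = (-0.0945, -0.0945, 0)
rvec = (0.0262, -0.5675, -0.1947), |rvec| = θ = 0.60054 rad = 34.409°
Rodrigues: sinθ=0.56509, 1−cosθ=0.17497; R = I + sinθ·[k]× + (1−cosθ)·[k]×²:
    [+0.82536 +0.17599 -0.53647]
    [-0.19042 +0.98128 +0.02895]
    [+0.53152 +0.07826 +0.84342]
t = (0.1522, 0.1017, 1.0526) m
M0: Pc = R·M0+t = (+0.09083, +0.21243, +1.00977); u = 717.1·(+0.09083)/1.00977 + 324.6 = 389.1074, v = 874.1·(+0.21243)/1.00977 + 255.7 = 439.5850
M1: Pc = R·M1+t = (+0.24683, +0.17644, +1.11022); u = 717.1·(+0.24683)/1.11022 + 324.6 = 484.0276, v = 874.1·(+0.17644)/1.11022 + 255.7 = 394.6112
M2: Pc = R·M2+t = (+0.21357, -0.00903, +1.09543); u = 717.1·(+0.21357)/1.09543 + 324.6 = 464.4056, v = 874.1·(-0.00903)/1.09543 + 255.7 = 248.4983
M3: Pc = R·M3+t = (+0.05757, +0.02696, +0.99498); u = 717.1·(+0.05757)/0.99498 + 324.6 = 366.0933, v = 874.1·(+0.02696)/0.99498 + 255.7 = 279.3883

c0=(389.11, 439.58) c1=(484.03, 394.61) c2=(464.41, 248.50) c3=(366.09, 279.39)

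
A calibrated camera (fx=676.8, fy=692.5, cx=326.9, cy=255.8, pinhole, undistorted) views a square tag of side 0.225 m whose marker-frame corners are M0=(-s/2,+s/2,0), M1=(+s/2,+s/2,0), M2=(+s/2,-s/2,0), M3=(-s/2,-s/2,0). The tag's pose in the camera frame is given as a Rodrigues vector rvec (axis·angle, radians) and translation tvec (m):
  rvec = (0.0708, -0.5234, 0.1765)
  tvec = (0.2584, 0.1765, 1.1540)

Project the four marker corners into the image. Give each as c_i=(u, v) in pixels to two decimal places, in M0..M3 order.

c0=(414.12, 425.92) c1=(512.86, 429.25) c2=(537.02, 303.26) c3=(440.32, 286.90)

Intrinsics K: fx=676.8, fy=692.5, cx=326.9, cy=255.8
Marker side s = 0.225 m; corners in marker frame (Z=0):
  M0 = (-0.1125, +0.1125, 0)
  M1 = (+0.1125, +0.1125, 0)
  M2 = (+0.1125, -0.1125, 0)
  M3 = (-0.1125, -0.1125, 0)
rvec = (0.0708, -0.5234, 0.1765), |rvec| = θ = 0.55688 rad = 31.907°
Rodrigues: sinθ=0.52854, 1−cosθ=0.15109; R = I + sinθ·[k]× + (1−cosθ)·[k]×²:
    [+0.85135 -0.18557 -0.49068]
    [+0.14946 +0.98238 -0.11221]
    [+0.50285 +0.02219 +0.86409]
t = (0.2584, 0.1765, 1.1540) m
M0: Pc = R·M0+t = (+0.14175, +0.27020, +1.09993); u = 676.8·(+0.14175)/1.09993 + 326.9 = 414.1184, v = 692.5·(+0.27020)/1.09993 + 255.8 = 425.9167
M1: Pc = R·M1+t = (+0.33330, +0.30383, +1.21307); u = 676.8·(+0.33330)/1.21307 + 326.9 = 512.8564, v = 692.5·(+0.30383)/1.21307 + 255.8 = 429.2479
M2: Pc = R·M2+t = (+0.37505, +0.08280, +1.20807); u = 676.8·(+0.37505)/1.20807 + 326.9 = 537.0166, v = 692.5·(+0.08280)/1.20807 + 255.8 = 303.2613
M3: Pc = R·M3+t = (+0.18350, +0.04917, +1.09493); u = 676.8·(+0.18350)/1.09493 + 326.9 = 440.3249, v = 692.5·(+0.04917)/1.09493 + 255.8 = 286.8965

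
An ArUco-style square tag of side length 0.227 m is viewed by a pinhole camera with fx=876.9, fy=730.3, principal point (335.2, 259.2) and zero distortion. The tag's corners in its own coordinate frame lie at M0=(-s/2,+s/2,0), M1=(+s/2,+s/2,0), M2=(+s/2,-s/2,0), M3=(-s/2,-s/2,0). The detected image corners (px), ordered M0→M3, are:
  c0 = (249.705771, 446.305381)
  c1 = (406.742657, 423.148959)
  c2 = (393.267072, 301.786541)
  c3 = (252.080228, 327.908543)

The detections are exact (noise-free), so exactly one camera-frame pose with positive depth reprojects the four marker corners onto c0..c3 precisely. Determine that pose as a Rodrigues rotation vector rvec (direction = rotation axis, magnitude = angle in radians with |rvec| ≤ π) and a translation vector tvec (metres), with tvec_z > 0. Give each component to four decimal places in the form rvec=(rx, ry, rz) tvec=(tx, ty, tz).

rvec=(-0.6032, 0.3233, -0.1454) tvec=(-0.0166, 0.1936, 1.2541)

Intrinsics K: fx=876.9, fy=730.3, cx=335.2, cy=259.2
Marker side s = 0.227 m; corners in marker frame (Z=0):
  M0 = (-0.1135, +0.1135, 0)
  M1 = (+0.1135, +0.1135, 0)
  M2 = (+0.1135, -0.1135, 0)
  M3 = (-0.1135, -0.1135, 0)
Detected image corners:
  c0 = (249.705771, 446.305381) px
  c1 = (406.742657, 423.148959) px
  c2 = (393.267072, 301.786541) px
  c3 = (252.080228, 327.908543) px
Planar DLT: solve 8×8 A·h = b for H (H[2,2]=1):
  H  [+588.77285 -126.28447 +323.58040]
  H  [-185.21492 +355.29437 +371.93802]
  H  [-0.20366 -0.46068 +1.00000]
B = K⁻¹H; ‖b₁‖=0.797355, ‖b₂‖=0.797355; λ = 2/(‖b₁‖+‖b₂‖) = 1.254146, sign → tz>0 ⇒ λ=+1.254146
r₁ = λ·B[:,0] = (+0.93970,-0.22741,-0.25542); r₂ = λ·B[:,1] = (+0.04024,+0.81521,-0.57777)
r₃ = r₁×r₂ = (+0.33962,+0.53265,+0.77521); SVD([r₁ r₂ r₃]) → R = UVᵀ:
  R  [+0.93970 +0.04024 +0.33962]
  R  [-0.22741 +0.81521 +0.53265]
  R  [-0.25542 -0.57777 +0.77521]
t = (-0.01662, +0.19361, +1.25415) m
tr R = 2.530119; θ = arccos((tr R − 1)/2) = 0.699662 rad = 40.088°
axis k = ((R−Rᵀ)₃₂, (R−Rᵀ)₁₃, (R−Rᵀ)₂₁) / (2 sinθ) = (-0.862178, +0.462017, -0.207821)
rvec = θ·k = (-0.603233, +0.323256, -0.145404)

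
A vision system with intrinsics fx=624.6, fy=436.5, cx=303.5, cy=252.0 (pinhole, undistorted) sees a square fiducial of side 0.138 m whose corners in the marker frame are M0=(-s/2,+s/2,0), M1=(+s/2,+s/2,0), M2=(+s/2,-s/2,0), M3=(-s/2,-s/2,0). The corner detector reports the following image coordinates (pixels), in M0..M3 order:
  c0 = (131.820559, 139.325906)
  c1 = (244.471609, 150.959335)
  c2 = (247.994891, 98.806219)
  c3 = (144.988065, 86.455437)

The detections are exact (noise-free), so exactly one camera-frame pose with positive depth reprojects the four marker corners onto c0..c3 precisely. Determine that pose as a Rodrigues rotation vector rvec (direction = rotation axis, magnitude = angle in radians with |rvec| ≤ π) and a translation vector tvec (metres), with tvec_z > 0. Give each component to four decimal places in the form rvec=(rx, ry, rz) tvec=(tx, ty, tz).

Intrinsics K: fx=624.6, fy=436.5, cx=303.5, cy=252.0
Marker side s = 0.138 m; corners in marker frame (Z=0):
  M0 = (-0.0690, +0.0690, 0)
  M1 = (+0.0690, +0.0690, 0)
  M2 = (+0.0690, -0.0690, 0)
  M3 = (-0.0690, -0.0690, 0)
Detected image corners:
  c0 = (131.820559, 139.325906) px
  c1 = (244.471609, 150.959335) px
  c2 = (247.994891, 98.806219) px
  c3 = (144.988065, 86.455437) px
Planar DLT: solve 8×8 A·h = b for H (H[2,2]=1):
  H  [+826.52976 -180.92096 +193.40289]
  H  [+115.86737 +305.65754 +117.84701]
  H  [+0.24271 -0.62933 +1.00000]
B = K⁻¹H; ‖b₁‖=1.235922, ‖b₂‖=1.235922; λ = 2/(‖b₁‖+‖b₂‖) = 0.809112, sign → tz>0 ⇒ λ=+0.809112
r₁ = λ·B[:,0] = (+0.97527,+0.10140,+0.19638); r₂ = λ·B[:,1] = (+0.01306,+0.86055,-0.50920)
r₃ = r₁×r₂ = (-0.22063,+0.49917,+0.83794); SVD([r₁ r₂ r₃]) → R = UVᵀ:
  R  [+0.97527 +0.01306 -0.22063]
  R  [+0.10140 +0.86055 +0.49917]
  R  [+0.19638 -0.50920 +0.83794]
t = (-0.14262, -0.24867, +0.80911) m
tr R = 2.673763; θ = arccos((tr R − 1)/2) = 0.579235 rad = 33.188°
axis k = ((R−Rᵀ)₃₂, (R−Rᵀ)₁₃, (R−Rᵀ)₂₁) / (2 sinθ) = (-0.921083, -0.380912, +0.080695)
rvec = θ·k = (-0.533524, -0.220637, +0.046741)

rvec=(-0.5335, -0.2206, 0.0467) tvec=(-0.1426, -0.2487, 0.8091)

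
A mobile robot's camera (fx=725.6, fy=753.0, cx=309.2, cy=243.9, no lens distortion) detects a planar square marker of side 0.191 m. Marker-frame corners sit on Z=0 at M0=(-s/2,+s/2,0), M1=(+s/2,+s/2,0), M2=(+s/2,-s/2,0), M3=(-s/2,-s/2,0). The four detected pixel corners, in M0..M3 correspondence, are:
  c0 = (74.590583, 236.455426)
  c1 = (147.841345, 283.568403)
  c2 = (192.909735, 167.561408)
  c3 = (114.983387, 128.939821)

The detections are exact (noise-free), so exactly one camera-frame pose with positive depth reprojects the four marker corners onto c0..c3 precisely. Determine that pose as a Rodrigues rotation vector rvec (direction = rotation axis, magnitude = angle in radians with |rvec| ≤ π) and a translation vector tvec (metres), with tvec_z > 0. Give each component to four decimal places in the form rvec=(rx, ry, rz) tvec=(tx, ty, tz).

rvec=(-0.0146, 0.5490, 0.4173) tvec=(-0.2919, -0.0634, 1.1875)

Intrinsics K: fx=725.6, fy=753.0, cx=309.2, cy=243.9
Marker side s = 0.191 m; corners in marker frame (Z=0):
  M0 = (-0.0955, +0.0955, 0)
  M1 = (+0.0955, +0.0955, 0)
  M2 = (+0.0955, -0.0955, 0)
  M3 = (-0.0955, -0.0955, 0)
Detected image corners:
  c0 = (74.590583, 236.455426) px
  c1 = (147.841345, 283.568403) px
  c2 = (192.909735, 167.561408) px
  c3 = (114.983387, 128.939821) px
Planar DLT: solve 8×8 A·h = b for H (H[2,2]=1):
  H  [+338.78052 -212.43454 +130.86692]
  H  [+137.03850 +600.83145 +203.68725]
  H  [-0.42899 +0.08134 +1.00000]
B = K⁻¹H; ‖b₁‖=0.842110, ‖b₂‖=0.842110; λ = 2/(‖b₁‖+‖b₂‖) = 1.187493, sign → tz>0 ⇒ λ=+1.187493
r₁ = λ·B[:,0] = (+0.77152,+0.38112,-0.50942); r₂ = λ·B[:,1] = (-0.38882,+0.91623,+0.09659)
r₃ = r₁×r₂ = (+0.50356,+0.12355,+0.85508); SVD([r₁ r₂ r₃]) → R = UVᵀ:
  R  [+0.77152 -0.38882 +0.50356]
  R  [+0.38112 +0.91623 +0.12355]
  R  [-0.50942 +0.09659 +0.85508]
t = (-0.29185, -0.06342, +1.18749) m
tr R = 2.542830; θ = arccos((tr R − 1)/2) = 0.689735 rad = 39.519°
axis k = ((R−Rᵀ)₃₂, (R−Rᵀ)₁₃, (R−Rᵀ)₂₁) / (2 sinθ) = (-0.021184, +0.795956, +0.604983)
rvec = θ·k = (-0.014611, +0.548999, +0.417278)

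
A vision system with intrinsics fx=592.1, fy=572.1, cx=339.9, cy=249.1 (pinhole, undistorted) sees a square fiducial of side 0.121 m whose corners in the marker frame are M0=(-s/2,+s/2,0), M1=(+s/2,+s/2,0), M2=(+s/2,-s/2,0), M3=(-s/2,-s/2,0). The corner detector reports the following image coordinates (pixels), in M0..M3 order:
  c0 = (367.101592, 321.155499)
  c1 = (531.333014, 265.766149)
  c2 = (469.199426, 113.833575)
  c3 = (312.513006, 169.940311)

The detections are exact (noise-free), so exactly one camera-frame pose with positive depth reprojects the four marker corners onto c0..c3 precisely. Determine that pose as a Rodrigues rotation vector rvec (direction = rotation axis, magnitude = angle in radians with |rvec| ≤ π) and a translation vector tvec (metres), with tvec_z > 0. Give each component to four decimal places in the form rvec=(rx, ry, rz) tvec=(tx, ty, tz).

rvec=(-0.1274, 0.0915, -0.3395) tvec=(0.0563, -0.0242, 0.4235)

Intrinsics K: fx=592.1, fy=572.1, cx=339.9, cy=249.1
Marker side s = 0.121 m; corners in marker frame (Z=0):
  M0 = (-0.0605, +0.0605, 0)
  M1 = (+0.0605, +0.0605, 0)
  M2 = (+0.0605, -0.0605, 0)
  M3 = (-0.0605, -0.0605, 0)
Detected image corners:
  c0 = (367.101592, 321.155499) px
  c1 = (531.333014, 265.766149) px
  c2 = (469.199426, 113.833575) px
  c3 = (312.513006, 169.940311) px
Planar DLT: solve 8×8 A·h = b for H (H[2,2]=1):
  H  [+1258.04137 +343.32091 +418.67445]
  H  [-495.73732 +1180.77037 +216.43062]
  H  [-0.16056 -0.33021 +1.00000]
B = K⁻¹H; ‖b₁‖=2.361132, ‖b₂‖=2.361132; λ = 2/(‖b₁‖+‖b₂‖) = 0.423526, sign → tz>0 ⇒ λ=+0.423526
r₁ = λ·B[:,0] = (+0.93891,-0.33739,-0.06800); r₂ = λ·B[:,1] = (+0.32586,+0.93502,-0.13985)
r₃ = r₁×r₂ = (+0.11077,+0.10915,+0.98783); SVD([r₁ r₂ r₃]) → R = UVᵀ:
  R  [+0.93891 +0.32586 +0.11077]
  R  [-0.33739 +0.93502 +0.10915]
  R  [-0.06800 -0.13985 +0.98783]
t = (+0.05635, -0.02419, +0.42353) m
tr R = 2.861760; θ = arccos((tr R − 1)/2) = 0.373983 rad = 21.428°
axis k = ((R−Rᵀ)₃₂, (R−Rᵀ)₁₃, (R−Rᵀ)₂₁) / (2 sinθ) = (-0.340791, +0.244673, -0.907743)
rvec = θ·k = (-0.127450, +0.091503, -0.339480)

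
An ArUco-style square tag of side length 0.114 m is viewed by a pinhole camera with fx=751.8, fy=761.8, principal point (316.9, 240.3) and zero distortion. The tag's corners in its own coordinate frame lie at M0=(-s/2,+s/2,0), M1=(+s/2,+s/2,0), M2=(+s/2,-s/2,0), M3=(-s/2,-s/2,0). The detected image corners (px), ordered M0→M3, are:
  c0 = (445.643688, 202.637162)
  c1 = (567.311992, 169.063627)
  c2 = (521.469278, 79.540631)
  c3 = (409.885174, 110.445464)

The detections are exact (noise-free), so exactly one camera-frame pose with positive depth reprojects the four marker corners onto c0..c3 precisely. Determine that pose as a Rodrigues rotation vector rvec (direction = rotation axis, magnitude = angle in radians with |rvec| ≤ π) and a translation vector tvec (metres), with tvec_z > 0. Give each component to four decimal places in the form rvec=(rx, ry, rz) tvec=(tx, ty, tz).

Intrinsics K: fx=751.8, fy=761.8, cx=316.9, cy=240.3
Marker side s = 0.114 m; corners in marker frame (Z=0):
  M0 = (-0.0570, +0.0570, 0)
  M1 = (+0.0570, +0.0570, 0)
  M2 = (+0.0570, -0.0570, 0)
  M3 = (-0.0570, -0.0570, 0)
Detected image corners:
  c0 = (445.643688, 202.637162) px
  c1 = (567.311992, 169.063627) px
  c2 = (521.469278, 79.540631) px
  c3 = (409.885174, 110.445464) px
Planar DLT: solve 8×8 A·h = b for H (H[2,2]=1):
  H  [+1016.17043 -9.06622 +485.16578]
  H  [-283.73004 +690.99653 +138.47634]
  H  [-0.01021 -0.75490 +1.00000]
B = K⁻¹H; ‖b₁‖=1.405362, ‖b₂‖=1.405362; λ = 2/(‖b₁‖+‖b₂‖) = 0.711560, sign → tz>0 ⇒ λ=+0.711560
r₁ = λ·B[:,0] = (+0.96484,-0.26273,-0.00727); r₂ = λ·B[:,1] = (+0.21784,+0.81487,-0.53716)
r₃ = r₁×r₂ = (+0.14705,+0.51669,+0.84345); SVD([r₁ r₂ r₃]) → R = UVᵀ:
  R  [+0.96484 +0.21784 +0.14705]
  R  [-0.26273 +0.81487 +0.51669]
  R  [-0.00727 -0.53716 +0.84345]
t = (+0.15926, -0.09511, +0.71156) m
tr R = 2.623159; θ = arccos((tr R − 1)/2) = 0.623946 rad = 35.749°
axis k = ((R−Rᵀ)₃₂, (R−Rᵀ)₁₃, (R−Rᵀ)₂₁) / (2 sinθ) = (-0.901893, +0.132062, -0.411276)
rvec = θ·k = (-0.562733, +0.082399, -0.256614)

rvec=(-0.5627, 0.0824, -0.2566) tvec=(0.1593, -0.0951, 0.7116)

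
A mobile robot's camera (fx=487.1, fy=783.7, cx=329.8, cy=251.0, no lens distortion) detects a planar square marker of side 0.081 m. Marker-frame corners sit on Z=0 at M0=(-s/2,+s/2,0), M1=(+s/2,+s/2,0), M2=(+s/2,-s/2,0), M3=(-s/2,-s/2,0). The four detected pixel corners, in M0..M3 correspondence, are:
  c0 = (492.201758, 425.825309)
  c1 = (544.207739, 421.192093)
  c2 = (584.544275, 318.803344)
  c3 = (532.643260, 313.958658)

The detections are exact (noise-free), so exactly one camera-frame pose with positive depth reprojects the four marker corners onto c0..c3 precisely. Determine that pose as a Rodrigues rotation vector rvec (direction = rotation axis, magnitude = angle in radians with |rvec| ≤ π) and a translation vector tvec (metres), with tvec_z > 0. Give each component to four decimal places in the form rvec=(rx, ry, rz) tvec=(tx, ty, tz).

Intrinsics K: fx=487.1, fy=783.7, cx=329.8, cy=251.0
Marker side s = 0.081 m; corners in marker frame (Z=0):
  M0 = (-0.0405, +0.0405, 0)
  M1 = (+0.0405, +0.0405, 0)
  M2 = (+0.0405, -0.0405, 0)
  M3 = (-0.0405, -0.0405, 0)
Detected image corners:
  c0 = (492.201758, 425.825309) px
  c1 = (544.207739, 421.192093) px
  c2 = (584.544275, 318.803344) px
  c3 = (532.643260, 313.958658) px
Planar DLT: solve 8×8 A·h = b for H (H[2,2]=1):
  H  [+1229.05632 -55.20005 +538.87396]
  H  [+403.12866 +1624.64782 +371.73375]
  H  [+1.09145 +0.82355 +1.00000]
B = K⁻¹H; ‖b₁‖=2.098069, ‖b₂‖=2.098069; λ = 2/(‖b₁‖+‖b₂‖) = 0.476629, sign → tz>0 ⇒ λ=+0.476629
r₁ = λ·B[:,0] = (+0.85041,+0.07856,+0.52021); r₂ = λ·B[:,1] = (-0.31978,+0.86236,+0.39253)
r₃ = r₁×r₂ = (-0.41777,-0.50017,+0.75848); SVD([r₁ r₂ r₃]) → R = UVᵀ:
  R  [+0.85041 -0.31978 -0.41777]
  R  [+0.07856 +0.86236 -0.50017]
  R  [+0.52021 +0.39253 +0.75848]
t = (+0.20458, +0.07343, +0.47663) m
tr R = 2.471255; θ = arccos((tr R − 1)/2) = 0.744204 rad = 42.640°
axis k = ((R−Rᵀ)₃₂, (R−Rᵀ)₁₃, (R−Rᵀ)₂₁) / (2 sinθ) = (+0.658929, -0.692357, +0.294031)
rvec = θ·k = (+0.490377, -0.515255, +0.218819)

rvec=(0.4904, -0.5153, 0.2188) tvec=(0.2046, 0.0734, 0.4766)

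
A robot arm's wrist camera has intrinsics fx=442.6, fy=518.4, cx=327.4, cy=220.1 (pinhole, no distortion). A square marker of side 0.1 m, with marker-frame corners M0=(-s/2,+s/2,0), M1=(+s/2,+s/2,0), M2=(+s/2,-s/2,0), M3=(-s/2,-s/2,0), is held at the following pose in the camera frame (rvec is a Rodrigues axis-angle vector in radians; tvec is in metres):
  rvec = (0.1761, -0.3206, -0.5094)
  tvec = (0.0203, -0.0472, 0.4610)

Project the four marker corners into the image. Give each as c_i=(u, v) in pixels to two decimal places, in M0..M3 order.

c0=(328.87, 243.72) c1=(403.90, 188.71) c2=(364.86, 90.54) c3=(283.34, 142.84)

Intrinsics K: fx=442.6, fy=518.4, cx=327.4, cy=220.1
Marker side s = 0.1 m; corners in marker frame (Z=0):
  M0 = (-0.0500, +0.0500, 0)
  M1 = (+0.0500, +0.0500, 0)
  M2 = (+0.0500, -0.0500, 0)
  M3 = (-0.0500, -0.0500, 0)
rvec = (0.1761, -0.3206, -0.5094), |rvec| = θ = 0.62712 rad = 35.932°
Rodrigues: sinθ=0.58682, 1−cosθ=0.19028; R = I + sinθ·[k]× + (1−cosθ)·[k]×²:
    [+0.82472 +0.44934 -0.34340]
    [-0.50398 +0.85945 -0.08577]
    [+0.25659 +0.24380 +0.93527]
t = (0.0203, -0.0472, 0.4610) m
M0: Pc = R·M0+t = (+0.00153, +0.02097, +0.46036); u = 442.6·(+0.00153)/0.46036 + 327.4 = 328.8720, v = 518.4·(+0.02097)/0.46036 + 220.1 = 243.7152
M1: Pc = R·M1+t = (+0.08400, -0.02943, +0.48602); u = 442.6·(+0.08400)/0.48602 + 327.4 = 403.8988, v = 518.4·(-0.02943)/0.48602 + 220.1 = 188.7131
M2: Pc = R·M2+t = (+0.03907, -0.11537, +0.46164); u = 442.6·(+0.03907)/0.46164 + 327.4 = 364.8575, v = 518.4·(-0.11537)/0.46164 + 220.1 = 90.5435
M3: Pc = R·M3+t = (-0.04340, -0.06497, +0.43598); u = 442.6·(-0.04340)/0.43598 + 327.4 = 283.3376, v = 518.4·(-0.06497)/0.43598 + 220.1 = 142.8435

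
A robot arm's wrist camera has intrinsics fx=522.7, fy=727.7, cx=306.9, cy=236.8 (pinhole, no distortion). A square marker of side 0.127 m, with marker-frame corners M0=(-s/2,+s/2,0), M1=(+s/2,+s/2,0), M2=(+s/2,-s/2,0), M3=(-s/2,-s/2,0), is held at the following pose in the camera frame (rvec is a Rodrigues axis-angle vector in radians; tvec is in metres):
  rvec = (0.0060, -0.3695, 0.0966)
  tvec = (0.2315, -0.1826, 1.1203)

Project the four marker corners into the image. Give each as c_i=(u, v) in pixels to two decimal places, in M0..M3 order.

c0=(386.27, 153.65) c1=(437.00, 164.52) c2=(442.37, 84.20) c3=(391.93, 69.99)

Intrinsics K: fx=522.7, fy=727.7, cx=306.9, cy=236.8
Marker side s = 0.127 m; corners in marker frame (Z=0):
  M0 = (-0.0635, +0.0635, 0)
  M1 = (+0.0635, +0.0635, 0)
  M2 = (+0.0635, -0.0635, 0)
  M3 = (-0.0635, -0.0635, 0)
rvec = (0.0060, -0.3695, 0.0966), |rvec| = θ = 0.38197 rad = 21.885°
Rodrigues: sinθ=0.37275, 1−cosθ=0.07207; R = I + sinθ·[k]× + (1−cosθ)·[k]×²:
    [+0.92795 -0.09536 -0.36029]
    [+0.09317 +0.99537 -0.02349]
    [+0.36087 -0.01178 +0.93254]
t = (0.2315, -0.1826, 1.1203) m
M0: Pc = R·M0+t = (+0.16652, -0.12531, +1.09664); u = 522.7·(+0.16652)/1.09664 + 306.9 = 386.2697, v = 727.7·(-0.12531)/1.09664 + 236.8 = 153.6473
M1: Pc = R·M1+t = (+0.28437, -0.11348, +1.14247); u = 522.7·(+0.28437)/1.14247 + 306.9 = 437.0043, v = 727.7·(-0.11348)/1.14247 + 236.8 = 164.5201
M2: Pc = R·M2+t = (+0.29648, -0.23989, +1.14396); u = 522.7·(+0.29648)/1.14396 + 306.9 = 442.3680, v = 727.7·(-0.23989)/1.14396 + 236.8 = 84.2009
M3: Pc = R·M3+t = (+0.17863, -0.25172, +1.09813); u = 522.7·(+0.17863)/1.09813 + 306.9 = 391.9264, v = 727.7·(-0.25172)/1.09813 + 236.8 = 69.9909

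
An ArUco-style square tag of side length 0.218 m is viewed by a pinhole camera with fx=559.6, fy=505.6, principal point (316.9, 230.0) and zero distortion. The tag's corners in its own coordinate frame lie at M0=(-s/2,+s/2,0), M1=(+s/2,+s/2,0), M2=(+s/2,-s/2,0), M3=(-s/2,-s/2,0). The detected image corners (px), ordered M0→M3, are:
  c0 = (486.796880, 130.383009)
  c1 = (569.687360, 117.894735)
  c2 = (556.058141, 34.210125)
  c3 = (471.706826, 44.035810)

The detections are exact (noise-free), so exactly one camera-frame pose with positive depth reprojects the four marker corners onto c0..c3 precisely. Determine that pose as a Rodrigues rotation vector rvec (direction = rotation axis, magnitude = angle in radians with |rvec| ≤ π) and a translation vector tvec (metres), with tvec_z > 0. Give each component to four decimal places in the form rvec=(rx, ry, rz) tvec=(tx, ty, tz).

rvec=(0.0523, -0.2035, -0.1863) tvec=(0.4758, -0.3809, 1.2995)

Intrinsics K: fx=559.6, fy=505.6, cx=316.9, cy=230.0
Marker side s = 0.218 m; corners in marker frame (Z=0):
  M0 = (-0.1090, +0.1090, 0)
  M1 = (+0.1090, +0.1090, 0)
  M2 = (+0.1090, -0.1090, 0)
  M3 = (-0.1090, -0.1090, 0)
Detected image corners:
  c0 = (486.796880, 130.383009) px
  c1 = (569.687360, 117.894735) px
  c2 = (556.058141, 34.210125) px
  c3 = (471.706826, 44.035810) px
Planar DLT: solve 8×8 A·h = b for H (H[2,2]=1):
  H  [+462.12933 +94.07911 +521.79192]
  H  [-38.90640 +394.30880 +81.79057]
  H  [+0.15078 +0.05424 +1.00000]
B = K⁻¹H; ‖b₁‖=0.769519, ‖b₂‖=0.769519; λ = 2/(‖b₁‖+‖b₂‖) = 1.299513, sign → tz>0 ⇒ λ=+1.299513
r₁ = λ·B[:,0] = (+0.96220,-0.18913,+0.19594); r₂ = λ·B[:,1] = (+0.17855,+0.98140,+0.07049)
r₃ = r₁×r₂ = (-0.20563,-0.03284,+0.97808); SVD([r₁ r₂ r₃]) → R = UVᵀ:
  R  [+0.96220 +0.17855 -0.20563]
  R  [-0.18913 +0.98140 -0.03284]
  R  [+0.19594 +0.07049 +0.97808]
t = (+0.47580, -0.38093, +1.29951) m
tr R = 2.921683; θ = arccos((tr R − 1)/2) = 0.280773 rad = 16.087°
axis k = ((R−Rᵀ)₃₂, (R−Rᵀ)₁₃, (R−Rᵀ)₂₁) / (2 sinθ) = (+0.186449, -0.724607, -0.663461)
rvec = θ·k = (+0.052350, -0.203450, -0.186282)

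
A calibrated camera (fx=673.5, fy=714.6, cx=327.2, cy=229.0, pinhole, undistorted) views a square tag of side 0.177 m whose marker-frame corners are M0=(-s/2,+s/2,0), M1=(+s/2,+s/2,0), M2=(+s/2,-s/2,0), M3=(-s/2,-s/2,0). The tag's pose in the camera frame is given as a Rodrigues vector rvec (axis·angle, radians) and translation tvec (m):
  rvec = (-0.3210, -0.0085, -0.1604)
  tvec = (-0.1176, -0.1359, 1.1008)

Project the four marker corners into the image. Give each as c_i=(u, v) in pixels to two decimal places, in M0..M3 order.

c0=(207.01, 202.78) c1=(317.05, 184.63) c2=(300.87, 82.15) c3=(196.17, 98.85)

Intrinsics K: fx=673.5, fy=714.6, cx=327.2, cy=229.0
Marker side s = 0.177 m; corners in marker frame (Z=0):
  M0 = (-0.0885, +0.0885, 0)
  M1 = (+0.0885, +0.0885, 0)
  M2 = (+0.0885, -0.0885, 0)
  M3 = (-0.0885, -0.0885, 0)
rvec = (-0.3210, -0.0085, -0.1604), |rvec| = θ = 0.35894 rad = 20.566°
Rodrigues: sinθ=0.35129, 1−cosθ=0.06373; R = I + sinθ·[k]× + (1−cosθ)·[k]×²:
    [+0.98724 +0.15833 +0.01715]
    [-0.15563 +0.93630 +0.31483]
    [+0.03379 -0.31348 +0.94899]
t = (-0.1176, -0.1359, 1.1008) m
M0: Pc = R·M0+t = (-0.19096, -0.03926, +1.07007); u = 673.5·(-0.19096)/1.07007 + 327.2 = 207.0107, v = 714.6·(-0.03926)/1.07007 + 229.0 = 202.7791
M1: Pc = R·M1+t = (-0.01622, -0.06681, +1.07605); u = 673.5·(-0.01622)/1.07605 + 327.2 = 317.0494, v = 714.6·(-0.06681)/1.07605 + 229.0 = 184.6315
M2: Pc = R·M2+t = (-0.04424, -0.23254, +1.13153); u = 673.5·(-0.04424)/1.13153 + 327.2 = 300.8670, v = 714.6·(-0.23254)/1.13153 + 229.0 = 82.1459
M3: Pc = R·M3+t = (-0.21898, -0.20499, +1.12555); u = 673.5·(-0.21898)/1.12555 + 327.2 = 196.1668, v = 714.6·(-0.20499)/1.12555 + 229.0 = 98.8544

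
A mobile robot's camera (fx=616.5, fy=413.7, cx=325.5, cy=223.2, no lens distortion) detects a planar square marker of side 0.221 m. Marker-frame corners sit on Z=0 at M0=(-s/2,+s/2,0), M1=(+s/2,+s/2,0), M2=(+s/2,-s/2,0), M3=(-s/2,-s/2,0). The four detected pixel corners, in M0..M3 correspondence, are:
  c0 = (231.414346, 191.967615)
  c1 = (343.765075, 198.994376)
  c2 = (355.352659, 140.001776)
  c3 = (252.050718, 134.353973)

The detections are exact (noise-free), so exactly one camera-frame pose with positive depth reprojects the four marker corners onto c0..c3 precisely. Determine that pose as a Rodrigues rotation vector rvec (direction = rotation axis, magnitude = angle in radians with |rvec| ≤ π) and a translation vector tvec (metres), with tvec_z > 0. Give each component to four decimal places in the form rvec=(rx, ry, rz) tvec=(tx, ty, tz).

rvec=(-0.5138, 0.0542, 0.1164) tvec=(-0.0606, -0.1758, 1.2507)

Intrinsics K: fx=616.5, fy=413.7, cx=325.5, cy=223.2
Marker side s = 0.221 m; corners in marker frame (Z=0):
  M0 = (-0.1105, +0.1105, 0)
  M1 = (+0.1105, +0.1105, 0)
  M2 = (+0.1105, -0.1105, 0)
  M3 = (-0.1105, -0.1105, 0)
Detected image corners:
  c0 = (231.414346, 191.967615) px
  c1 = (343.765075, 198.994376) px
  c2 = (355.352659, 140.001776) px
  c3 = (252.050718, 134.353973) px
Planar DLT: solve 8×8 A·h = b for H (H[2,2]=1):
  H  [+467.89429 -188.17438 +295.60692]
  H  [+17.78057 +199.02477 +165.05244]
  H  [-0.06469 -0.38940 +1.00000]
B = K⁻¹H; ‖b₁‖=0.799547, ‖b₂‖=0.799547; λ = 2/(‖b₁‖+‖b₂‖) = 1.250708, sign → tz>0 ⇒ λ=+1.250708
r₁ = λ·B[:,0] = (+0.99195,+0.09741,-0.08091); r₂ = λ·B[:,1] = (-0.12462,+0.86445,-0.48702)
r₃ = r₁×r₂ = (+0.02251,+0.49318,+0.86963); SVD([r₁ r₂ r₃]) → R = UVᵀ:
  R  [+0.99195 -0.12462 +0.02251]
  R  [+0.09741 +0.86445 +0.49318]
  R  [-0.08091 -0.48702 +0.86963]
t = (-0.06064, -0.17579, +1.25071) m
tr R = 2.726039; θ = arccos((tr R − 1)/2) = 0.529580 rad = 30.343°
axis k = ((R−Rᵀ)₃₂, (R−Rᵀ)₁₃, (R−Rᵀ)₂₁) / (2 sinθ) = (-0.970170, +0.102362, +0.219754)
rvec = θ·k = (-0.513783, +0.054209, +0.116377)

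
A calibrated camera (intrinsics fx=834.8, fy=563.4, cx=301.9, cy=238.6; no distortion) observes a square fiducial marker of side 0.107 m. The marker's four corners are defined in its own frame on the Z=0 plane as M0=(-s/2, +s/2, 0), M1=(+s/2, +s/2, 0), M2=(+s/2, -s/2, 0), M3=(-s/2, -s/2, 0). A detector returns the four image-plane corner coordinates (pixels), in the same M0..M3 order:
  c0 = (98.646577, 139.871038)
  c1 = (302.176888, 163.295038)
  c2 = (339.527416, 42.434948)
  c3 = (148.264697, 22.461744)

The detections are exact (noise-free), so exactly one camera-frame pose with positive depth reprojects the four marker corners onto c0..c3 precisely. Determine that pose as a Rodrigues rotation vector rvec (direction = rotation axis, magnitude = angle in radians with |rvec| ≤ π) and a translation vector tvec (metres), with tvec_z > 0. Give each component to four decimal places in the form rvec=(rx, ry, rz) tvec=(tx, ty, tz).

Intrinsics K: fx=834.8, fy=563.4, cx=301.9, cy=238.6
Marker side s = 0.107 m; corners in marker frame (Z=0):
  M0 = (-0.0535, +0.0535, 0)
  M1 = (+0.0535, +0.0535, 0)
  M2 = (+0.0535, -0.0535, 0)
  M3 = (-0.0535, -0.0535, 0)
Detected image corners:
  c0 = (98.646577, 139.871038) px
  c1 = (302.176888, 163.295038) px
  c2 = (339.527416, 42.434948) px
  c3 = (148.264697, 22.461744) px
Planar DLT: solve 8×8 A·h = b for H (H[2,2]=1):
  H  [+1807.71465 -543.67113 +222.03289]
  H  [+187.66969 +1056.61370 +89.96138]
  H  [-0.15856 -0.61574 +1.00000]
B = K⁻¹H; ‖b₁‖=2.264095, ‖b₂‖=2.264095; λ = 2/(‖b₁‖+‖b₂‖) = 0.441678, sign → tz>0 ⇒ λ=+0.441678
r₁ = λ·B[:,0] = (+0.98176,+0.17678,-0.07003); r₂ = λ·B[:,1] = (-0.18929,+0.94351,-0.27196)
r₃ = r₁×r₂ = (+0.01800,+0.28025,+0.95976); SVD([r₁ r₂ r₃]) → R = UVᵀ:
  R  [+0.98176 -0.18929 +0.01800]
  R  [+0.17678 +0.94351 +0.28025]
  R  [-0.07003 -0.27196 +0.95976]
t = (-0.04226, -0.11653, +0.44168) m
tr R = 2.885020; θ = arccos((tr R − 1)/2) = 0.340733 rad = 19.523°
axis k = ((R−Rᵀ)₃₂, (R−Rᵀ)₁₃, (R−Rᵀ)₂₁) / (2 sinθ) = (-0.826225, +0.131710, +0.547726)
rvec = θ·k = (-0.281522, +0.044878, +0.186628)

rvec=(-0.2815, 0.0449, 0.1866) tvec=(-0.0423, -0.1165, 0.4417)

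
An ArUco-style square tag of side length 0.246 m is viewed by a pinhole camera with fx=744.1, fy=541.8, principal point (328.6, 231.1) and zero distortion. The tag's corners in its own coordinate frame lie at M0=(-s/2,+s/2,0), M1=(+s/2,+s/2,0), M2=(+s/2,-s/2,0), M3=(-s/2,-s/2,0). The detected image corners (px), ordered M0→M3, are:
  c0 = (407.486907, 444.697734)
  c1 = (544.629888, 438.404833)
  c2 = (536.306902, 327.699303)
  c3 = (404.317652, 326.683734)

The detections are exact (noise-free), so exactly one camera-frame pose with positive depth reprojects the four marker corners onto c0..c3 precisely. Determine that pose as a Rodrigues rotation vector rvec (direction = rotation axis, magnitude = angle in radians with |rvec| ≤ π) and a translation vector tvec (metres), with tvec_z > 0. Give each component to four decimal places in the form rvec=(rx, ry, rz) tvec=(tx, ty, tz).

Intrinsics K: fx=744.1, fy=541.8, cx=328.6, cy=231.1
Marker side s = 0.246 m; corners in marker frame (Z=0):
  M0 = (-0.1230, +0.1230, 0)
  M1 = (+0.1230, +0.1230, 0)
  M2 = (+0.1230, -0.1230, 0)
  M3 = (-0.1230, -0.1230, 0)
Detected image corners:
  c0 = (407.486907, 444.697734) px
  c1 = (544.629888, 438.404833) px
  c2 = (536.306902, 327.699303) px
  c3 = (404.317652, 326.683734) px
Planar DLT: solve 8×8 A·h = b for H (H[2,2]=1):
  H  [+667.91055 -55.15205 +475.24460]
  H  [+87.95532 +400.36721 +383.15804]
  H  [+0.25594 -0.16662 +1.00000]
B = K⁻¹H; ‖b₁‖=0.826984, ‖b₂‖=0.826984; λ = 2/(‖b₁‖+‖b₂‖) = 1.209213, sign → tz>0 ⇒ λ=+1.209213
r₁ = λ·B[:,0] = (+0.94873,+0.06429,+0.30949); r₂ = λ·B[:,1] = (-0.00065,+0.97949,-0.20147)
r₃ = r₁×r₂ = (-0.31610,+0.19094,+0.92931); SVD([r₁ r₂ r₃]) → R = UVᵀ:
  R  [+0.94873 -0.00065 -0.31610]
  R  [+0.06429 +0.97949 +0.19094]
  R  [+0.30949 -0.20147 +0.92931]
t = (+0.23831, +0.33937, +1.20921) m
tr R = 2.857535; θ = arccos((tr R − 1)/2) = 0.379723 rad = 21.757°
axis k = ((R−Rᵀ)₃₂, (R−Rᵀ)₁₃, (R−Rᵀ)₂₁) / (2 sinθ) = (-0.529341, -0.843874, +0.087608)
rvec = θ·k = (-0.201003, -0.320438, +0.033267)

rvec=(-0.2010, -0.3204, 0.0333) tvec=(0.2383, 0.3394, 1.2092)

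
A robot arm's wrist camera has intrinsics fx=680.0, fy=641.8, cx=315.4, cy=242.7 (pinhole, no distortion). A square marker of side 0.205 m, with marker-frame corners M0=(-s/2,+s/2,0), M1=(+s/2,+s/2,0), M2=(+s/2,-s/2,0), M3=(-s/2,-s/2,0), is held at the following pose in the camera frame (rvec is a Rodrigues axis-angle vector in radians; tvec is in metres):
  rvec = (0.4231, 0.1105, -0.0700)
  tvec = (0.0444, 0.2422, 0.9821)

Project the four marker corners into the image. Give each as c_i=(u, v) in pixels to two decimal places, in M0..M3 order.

Intrinsics K: fx=680.0, fy=641.8, cx=315.4, cy=242.7
Marker side s = 0.205 m; corners in marker frame (Z=0):
  M0 = (-0.1025, +0.1025, 0)
  M1 = (+0.1025, +0.1025, 0)
  M2 = (+0.1025, -0.1025, 0)
  M3 = (-0.1025, -0.1025, 0)
rvec = (0.4231, 0.1105, -0.0700), |rvec| = θ = 0.44286 rad = 25.374°
Rodrigues: sinθ=0.42852, 1−cosθ=0.09647; R = I + sinθ·[k]× + (1−cosθ)·[k]×²:
    [+0.99158 +0.09073 +0.09236]
    [-0.04474 +0.90954 -0.41321]
    [-0.12149 +0.40560 +0.90594]
t = (0.0444, 0.2422, 0.9821) m
M0: Pc = R·M0+t = (-0.04794, +0.34001, +1.03613); u = 680.0·(-0.04794)/1.03613 + 315.4 = 283.9391, v = 641.8·(+0.34001)/1.03613 + 242.7 = 453.3116
M1: Pc = R·M1+t = (+0.15534, +0.33084, +1.01122); u = 680.0·(+0.15534)/1.01122 + 315.4 = 419.8572, v = 641.8·(+0.33084)/1.01122 + 242.7 = 452.6781
M2: Pc = R·M2+t = (+0.13674, +0.14439, +0.92807); u = 680.0·(+0.13674)/0.92807 + 315.4 = 415.5876, v = 641.8·(+0.14439)/0.92807 + 242.7 = 342.5494
M3: Pc = R·M3+t = (-0.06654, +0.15356, +0.95298); u = 680.0·(-0.06654)/0.95298 + 315.4 = 267.9222, v = 641.8·(+0.15356)/0.95298 + 242.7 = 346.1164

c0=(283.94, 453.31) c1=(419.86, 452.68) c2=(415.59, 342.55) c3=(267.92, 346.12)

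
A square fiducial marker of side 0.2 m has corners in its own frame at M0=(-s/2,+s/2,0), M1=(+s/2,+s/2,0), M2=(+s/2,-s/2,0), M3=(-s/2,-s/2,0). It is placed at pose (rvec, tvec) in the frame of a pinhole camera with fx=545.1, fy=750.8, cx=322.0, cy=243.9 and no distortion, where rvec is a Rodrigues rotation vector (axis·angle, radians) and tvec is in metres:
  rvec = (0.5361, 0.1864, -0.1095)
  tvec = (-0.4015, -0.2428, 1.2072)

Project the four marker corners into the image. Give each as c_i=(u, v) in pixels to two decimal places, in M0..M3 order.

c0=(115.45, 154.64) c1=(194.78, 145.01) c2=(169.08, 23.53) c3=(83.95, 38.19)

Intrinsics K: fx=545.1, fy=750.8, cx=322.0, cy=243.9
Marker side s = 0.2 m; corners in marker frame (Z=0):
  M0 = (-0.1000, +0.1000, 0)
  M1 = (+0.1000, +0.1000, 0)
  M2 = (+0.1000, -0.1000, 0)
  M3 = (-0.1000, -0.1000, 0)
rvec = (0.5361, 0.1864, -0.1095), |rvec| = θ = 0.57805 rad = 33.120°
Rodrigues: sinθ=0.54639, 1−cosθ=0.16247; R = I + sinθ·[k]× + (1−cosθ)·[k]×²:
    [+0.97728 +0.15209 +0.14765]
    [-0.05491 +0.85443 -0.51666]
    [-0.20473 +0.49682 +0.84336]
t = (-0.4015, -0.2428, 1.2072) m
M0: Pc = R·M0+t = (-0.48402, -0.15187, +1.27735); u = 545.1·(-0.48402)/1.27735 + 322.0 = 115.4494, v = 750.8·(-0.15187)/1.27735 + 243.9 = 154.6366
M1: Pc = R·M1+t = (-0.28856, -0.16285, +1.23641); u = 545.1·(-0.28856)/1.23641 + 322.0 = 194.7800, v = 750.8·(-0.16285)/1.23641 + 243.9 = 145.0112
M2: Pc = R·M2+t = (-0.31898, -0.33373, +1.13705); u = 545.1·(-0.31898)/1.13705 + 322.0 = 169.0801, v = 750.8·(-0.33373)/1.13705 + 243.9 = 23.5328
M3: Pc = R·M3+t = (-0.51444, -0.32275, +1.17799); u = 545.1·(-0.51444)/1.17799 + 322.0 = 83.9513, v = 750.8·(-0.32275)/1.17799 + 243.9 = 38.1927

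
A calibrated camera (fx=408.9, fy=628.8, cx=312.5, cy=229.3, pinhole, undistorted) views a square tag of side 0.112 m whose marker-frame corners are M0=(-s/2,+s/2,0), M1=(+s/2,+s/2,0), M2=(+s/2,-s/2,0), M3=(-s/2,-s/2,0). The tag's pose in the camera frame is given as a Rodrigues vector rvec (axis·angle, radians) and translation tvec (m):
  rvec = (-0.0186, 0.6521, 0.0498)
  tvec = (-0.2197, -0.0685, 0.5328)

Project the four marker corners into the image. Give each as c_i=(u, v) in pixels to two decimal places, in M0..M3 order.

Intrinsics K: fx=408.9, fy=628.8, cx=312.5, cy=229.3
Marker side s = 0.112 m; corners in marker frame (Z=0):
  M0 = (-0.0560, +0.0560, 0)
  M1 = (+0.0560, +0.0560, 0)
  M2 = (+0.0560, -0.0560, 0)
  M3 = (-0.0560, -0.0560, 0)
rvec = (-0.0186, 0.6521, 0.0498), |rvec| = θ = 0.65426 rad = 37.487°
Rodrigues: sinθ=0.60857, 1−cosθ=0.20650; R = I + sinθ·[k]× + (1−cosθ)·[k]×²:
    [+0.79366 -0.05217 +0.60612]
    [+0.04047 +0.99864 +0.03297]
    [-0.60701 -0.00163 +0.79469]
t = (-0.2197, -0.0685, 0.5328) m
M0: Pc = R·M0+t = (-0.26707, -0.01484, +0.56670); u = 408.9·(-0.26707)/0.56670 + 312.5 = 119.7994, v = 628.8·(-0.01484)/0.56670 + 229.3 = 212.8308
M1: Pc = R·M1+t = (-0.17818, -0.01031, +0.49872); u = 408.9·(-0.17818)/0.49872 + 312.5 = 166.4120, v = 628.8·(-0.01031)/0.49872 + 229.3 = 216.3008
M2: Pc = R·M2+t = (-0.17233, -0.12216, +0.49890); u = 408.9·(-0.17233)/0.49890 + 312.5 = 171.2550, v = 628.8·(-0.12216)/0.49890 + 229.3 = 75.3360
M3: Pc = R·M3+t = (-0.26122, -0.12669, +0.56688); u = 408.9·(-0.26122)/0.56688 + 312.5 = 124.0765, v = 628.8·(-0.12669)/0.56688 + 229.3 = 88.7727

c0=(119.80, 212.83) c1=(166.41, 216.30) c2=(171.25, 75.34) c3=(124.08, 88.77)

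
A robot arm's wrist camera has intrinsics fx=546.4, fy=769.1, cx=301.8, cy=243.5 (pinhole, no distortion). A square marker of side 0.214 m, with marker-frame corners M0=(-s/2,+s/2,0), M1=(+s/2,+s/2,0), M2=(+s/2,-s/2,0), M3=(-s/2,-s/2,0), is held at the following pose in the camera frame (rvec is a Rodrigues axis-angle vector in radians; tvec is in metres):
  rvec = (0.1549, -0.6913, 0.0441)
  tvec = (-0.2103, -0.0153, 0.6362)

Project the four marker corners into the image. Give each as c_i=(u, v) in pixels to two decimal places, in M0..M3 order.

c0=(17.59, 364.54) c1=(197.00, 339.04) c2=(208.40, 107.53) c3=(22.96, 77.26)

Intrinsics K: fx=546.4, fy=769.1, cx=301.8, cy=243.5
Marker side s = 0.214 m; corners in marker frame (Z=0):
  M0 = (-0.1070, +0.1070, 0)
  M1 = (+0.1070, +0.1070, 0)
  M2 = (+0.1070, -0.1070, 0)
  M3 = (-0.1070, -0.1070, 0)
rvec = (0.1549, -0.6913, 0.0441), |rvec| = θ = 0.70981 rad = 40.669°
Rodrigues: sinθ=0.65169, 1−cosθ=0.24152; R = I + sinθ·[k]× + (1−cosθ)·[k]×²:
    [+0.76999 -0.09182 -0.63142]
    [-0.01084 +0.98757 -0.15683]
    [+0.63797 +0.12760 +0.75942]
t = (-0.2103, -0.0153, 0.6362) m
M0: Pc = R·M0+t = (-0.30251, +0.09153, +0.58159); u = 546.4·(-0.30251)/0.58159 + 301.8 = 17.5913, v = 769.1·(+0.09153)/0.58159 + 243.5 = 364.5395
M1: Pc = R·M1+t = (-0.13774, +0.08921, +0.71812); u = 546.4·(-0.13774)/0.71812 + 301.8 = 196.9993, v = 769.1·(+0.08921)/0.71812 + 243.5 = 339.0431
M2: Pc = R·M2+t = (-0.11809, -0.12213, +0.69081); u = 546.4·(-0.11809)/0.69081 + 301.8 = 208.3984, v = 769.1·(-0.12213)/0.69081 + 243.5 = 107.5292
M3: Pc = R·M3+t = (-0.28286, -0.11981, +0.55428); u = 546.4·(-0.28286)/0.55428 + 301.8 = 22.9595, v = 769.1·(-0.11981)/0.55428 + 243.5 = 77.2575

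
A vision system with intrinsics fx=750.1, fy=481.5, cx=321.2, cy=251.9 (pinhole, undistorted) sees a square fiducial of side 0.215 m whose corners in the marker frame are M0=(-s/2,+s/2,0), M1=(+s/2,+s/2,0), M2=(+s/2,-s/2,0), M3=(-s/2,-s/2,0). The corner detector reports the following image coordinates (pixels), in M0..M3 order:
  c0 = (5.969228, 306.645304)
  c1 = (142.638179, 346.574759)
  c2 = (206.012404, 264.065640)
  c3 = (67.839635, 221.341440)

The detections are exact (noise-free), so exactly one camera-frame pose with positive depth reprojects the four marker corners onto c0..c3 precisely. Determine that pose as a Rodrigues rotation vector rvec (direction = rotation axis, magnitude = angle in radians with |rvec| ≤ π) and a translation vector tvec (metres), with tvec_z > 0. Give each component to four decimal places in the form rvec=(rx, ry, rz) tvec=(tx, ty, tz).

Intrinsics K: fx=750.1, fy=481.5, cx=321.2, cy=251.9
Marker side s = 0.215 m; corners in marker frame (Z=0):
  M0 = (-0.1075, +0.1075, 0)
  M1 = (+0.1075, +0.1075, 0)
  M2 = (+0.1075, -0.1075, 0)
  M3 = (-0.1075, -0.1075, 0)
Detected image corners:
  c0 = (5.969228, 306.645304) px
  c1 = (142.638179, 346.574759) px
  c2 = (206.012404, 264.065640) px
  c3 = (67.839635, 221.341440) px
Planar DLT: solve 8×8 A·h = b for H (H[2,2]=1):
  H  [+650.32981 -280.82687 +106.06419]
  H  [+222.33597 +418.43359 +285.33985]
  H  [+0.10605 +0.09922 +1.00000]
B = K⁻¹H; ‖b₁‖=0.922659, ‖b₂‖=0.922659; λ = 2/(‖b₁‖+‖b₂‖) = 1.083824, sign → tz>0 ⇒ λ=+1.083824
r₁ = λ·B[:,0] = (+0.89045,+0.44033,+0.11494); r₂ = λ·B[:,1] = (-0.45182,+0.88560,+0.10754)
r₃ = r₁×r₂ = (-0.05444,-0.14769,+0.98753); SVD([r₁ r₂ r₃]) → R = UVᵀ:
  R  [+0.89045 -0.45182 -0.05444]
  R  [+0.44033 +0.88560 -0.14769]
  R  [+0.11494 +0.10754 +0.98753]
t = (-0.31085, +0.07527, +1.08382) m
tr R = 2.763586; θ = arccos((tr R − 1)/2) = 0.491146 rad = 28.141°
axis k = ((R−Rᵀ)₃₂, (R−Rᵀ)₁₃, (R−Rᵀ)₂₁) / (2 sinθ) = (+0.270583, -0.179559, +0.945803)
rvec = θ·k = (+0.132896, -0.088190, +0.464527)

rvec=(0.1329, -0.0882, 0.4645) tvec=(-0.3109, 0.0753, 1.0838)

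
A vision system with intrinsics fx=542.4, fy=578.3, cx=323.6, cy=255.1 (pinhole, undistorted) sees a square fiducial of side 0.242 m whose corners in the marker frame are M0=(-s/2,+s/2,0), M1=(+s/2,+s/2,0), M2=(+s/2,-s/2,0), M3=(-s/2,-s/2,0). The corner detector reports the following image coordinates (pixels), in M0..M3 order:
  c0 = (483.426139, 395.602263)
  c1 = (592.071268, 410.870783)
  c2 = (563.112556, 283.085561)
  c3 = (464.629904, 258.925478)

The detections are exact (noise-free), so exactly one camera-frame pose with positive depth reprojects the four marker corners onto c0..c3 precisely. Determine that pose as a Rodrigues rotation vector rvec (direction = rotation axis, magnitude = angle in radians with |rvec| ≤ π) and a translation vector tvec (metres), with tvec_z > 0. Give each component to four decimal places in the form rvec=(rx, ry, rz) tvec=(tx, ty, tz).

rvec=(-0.5007, -0.4026, 0.1021) tvec=(0.3753, 0.1357, 0.9994)

Intrinsics K: fx=542.4, fy=578.3, cx=323.6, cy=255.1
Marker side s = 0.242 m; corners in marker frame (Z=0):
  M0 = (-0.1210, +0.1210, 0)
  M1 = (+0.1210, +0.1210, 0)
  M2 = (+0.1210, -0.1210, 0)
  M3 = (-0.1210, -0.1210, 0)
Detected image corners:
  c0 = (483.426139, 395.602263) px
  c1 = (592.071268, 410.870783) px
  c2 = (563.112556, 283.085561) px
  c3 = (464.629904, 258.925478) px
Planar DLT: solve 8×8 A·h = b for H (H[2,2]=1):
  H  [+610.93692 -156.12512 +527.30273]
  H  [+200.65843 +381.70045 +333.64880]
  H  [+0.35036 -0.48626 +1.00000]
B = K⁻¹H; ‖b₁‖=1.000639, ‖b₂‖=1.000639; λ = 2/(‖b₁‖+‖b₂‖) = 0.999362, sign → tz>0 ⇒ λ=+0.999362
r₁ = λ·B[:,0] = (+0.91675,+0.19231,+0.35014); r₂ = λ·B[:,1] = (+0.00227,+0.87398,-0.48595)
r₃ = r₁×r₂ = (-0.39946,+0.44629,+0.80078); SVD([r₁ r₂ r₃]) → R = UVᵀ:
  R  [+0.91675 +0.00227 -0.39946]
  R  [+0.19231 +0.87398 +0.44629]
  R  [+0.35014 -0.48595 +0.80078]
t = (+0.37532, +0.13574, +0.99936) m
tr R = 2.591511; θ = arccos((tr R − 1)/2) = 0.650542 rad = 37.273°
axis k = ((R−Rᵀ)₃₂, (R−Rᵀ)₁₃, (R−Rᵀ)₂₁) / (2 sinθ) = (-0.769663, -0.618872, +0.156898)
rvec = θ·k = (-0.500698, -0.402602, +0.102069)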